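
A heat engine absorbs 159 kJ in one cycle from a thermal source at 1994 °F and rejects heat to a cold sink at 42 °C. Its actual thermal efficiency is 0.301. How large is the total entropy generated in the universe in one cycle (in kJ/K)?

ΔS_univ ≈ 0.236 kJ/K

T_H = 1994 °F → (1994 − 32) × 5/9 = 1090.00 °C = 1363.15 K.
T_C = 42 °C → 42 + 273.15 = 315.15 K.
W = η·Q_H = 0.301 × 159 = 47.86 kJ, so Q_C = Q_H − W = 111.1 kJ.
The hot reservoir loses entropy Q_H/T_H = 159/1363.15 = 0.1166 kJ/K; the cold reservoir gains Q_C/T_C = 111.1/315.15 = 0.3527 kJ/K.
ΔS_univ = −Q_H/T_H + Q_C/T_C = 0.236 kJ/K (> 0, since η = 0.301 < η_Carnot = 0.769).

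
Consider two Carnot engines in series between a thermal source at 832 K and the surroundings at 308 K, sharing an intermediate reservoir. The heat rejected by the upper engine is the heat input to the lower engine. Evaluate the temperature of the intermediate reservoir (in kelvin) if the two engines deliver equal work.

T_m ≈ 570 K

For reversible stages Q_m = Q_H·(T_m/T_H). Setting W₁ = Q_H(1 − T_m/T_H) equal to W₂ = Q_m(1 − T_C/T_m) = Q_H·(T_m − T_C)/T_H gives T_H − T_m = T_m − T_C, so T_m = (T_H + T_C)/2 = (832.00 + 308.00)/2 = 570 K.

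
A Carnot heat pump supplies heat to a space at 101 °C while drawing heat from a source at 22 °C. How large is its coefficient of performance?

T_H = 101 °C → 101 + 273.15 = 374.15 K.
T_C = 22 °C → 22 + 273.15 = 295.15 K.
Reversible heating COP: COP_HP = T_H/(T_H − T_C) = 374.15/(374.15 − 295.15) = 4.74.

COP_HP ≈ 4.74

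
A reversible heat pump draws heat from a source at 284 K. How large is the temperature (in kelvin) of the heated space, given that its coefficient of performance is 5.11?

COP_HP = T_H/(T_H − T_C) ⇒ T_H = T_C·COP_HP/(COP_HP − 1) = 284.00 × 5.11/(5.11 − 1) = 353.1 K.

T_H ≈ 353.1 K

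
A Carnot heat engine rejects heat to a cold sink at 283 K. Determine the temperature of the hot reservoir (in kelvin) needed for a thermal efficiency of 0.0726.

From η = 1 − T_C/T_H, solving for T_H gives T_H = T_C/(1 − η) = 283.00/(1 − 0.0726) = 305 K.

T_H ≈ 305 K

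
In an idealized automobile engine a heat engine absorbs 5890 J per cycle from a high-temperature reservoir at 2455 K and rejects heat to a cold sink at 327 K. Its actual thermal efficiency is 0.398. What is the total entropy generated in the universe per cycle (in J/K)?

W = η·Q_H = 0.398 × 5890 = 2344 J, so Q_C = Q_H − W = 3546 J.
Reservoir entropy changes: ΔS_H = −Q_H/T_H = −5890/2455.00 = -2.399 J/K and ΔS_C = +Q_C/T_C = 3546/327.00 = 10.84 J/K.
ΔS_univ = −Q_H/T_H + Q_C/T_C = 8.444 J/K (> 0, since η = 0.398 < η_Carnot = 0.867).

ΔS_univ ≈ 8.444 J/K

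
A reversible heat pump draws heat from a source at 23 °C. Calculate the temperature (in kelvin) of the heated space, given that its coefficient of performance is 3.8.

T_C = 23 °C → 23 + 273.15 = 296.15 K.
COP_HP = T_H/(T_H − T_C) ⇒ T_H = T_C·COP_HP/(COP_HP − 1) = 296.15 × 3.8/(3.8 − 1) = 402 K.

T_H ≈ 402 K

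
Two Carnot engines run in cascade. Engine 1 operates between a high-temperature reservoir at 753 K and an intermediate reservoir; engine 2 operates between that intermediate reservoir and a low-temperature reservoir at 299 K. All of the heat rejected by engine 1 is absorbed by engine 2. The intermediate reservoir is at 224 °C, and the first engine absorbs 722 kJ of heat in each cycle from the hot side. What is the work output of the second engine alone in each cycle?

T_m = 224 °C → 224 + 273.15 = 497.15 K.
Heat entering the second stage: Q_m = Q_H·(T_m/T_H) = 722 × 497.15/753.00 = 476.7 kJ.
Second-stage efficiency η₂ = 1 − T_C/T_m = 1 − 299.00/497.15 = 0.3986, so W₂ = η₂·Q_m = 190.0 kJ.

W₂ ≈ 190.0 kJ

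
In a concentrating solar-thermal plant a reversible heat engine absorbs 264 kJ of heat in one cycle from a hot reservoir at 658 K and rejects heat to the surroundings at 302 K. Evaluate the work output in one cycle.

W ≈ 143 kJ

Since the cycle is reversible, η = 1 − T_C/T_H = 1 − 302.00/658.00 = 0.5410.
W = η·Q_H = 0.5410 × 264 = 143 kJ.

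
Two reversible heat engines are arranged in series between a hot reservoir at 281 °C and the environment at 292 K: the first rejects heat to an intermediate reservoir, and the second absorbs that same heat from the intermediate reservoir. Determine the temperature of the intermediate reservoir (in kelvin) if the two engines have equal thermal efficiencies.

T_H = 281 °C → 281 + 273.15 = 554.15 K.
Equal efficiencies require 1 − T_m/T_H = 1 − T_C/T_m, i.e. T_m/T_H = T_C/T_m, so T_m = √(T_H·T_C) = √(554.15 × 292.00) = 402 K.

T_m ≈ 402 K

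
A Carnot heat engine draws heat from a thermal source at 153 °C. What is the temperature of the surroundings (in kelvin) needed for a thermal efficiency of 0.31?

T_H = 153 °C → 153 + 273.15 = 426.15 K.
From η = 1 − T_C/T_H, T_C = T_H·(1 − η) = 426.15 × (1 − 0.31) = 294.0 K.

T_C ≈ 294.0 K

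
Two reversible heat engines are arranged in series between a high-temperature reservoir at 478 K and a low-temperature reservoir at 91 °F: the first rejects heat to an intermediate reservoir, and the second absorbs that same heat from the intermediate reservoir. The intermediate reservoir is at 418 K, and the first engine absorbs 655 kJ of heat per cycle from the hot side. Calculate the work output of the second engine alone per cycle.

W₂ ≈ 153.6 kJ

T_C = 91 °F → (91 − 32) × 5/9 = 32.78 °C = 305.93 K.
Heat entering the second stage: Q_m = Q_H·(T_m/T_H) = 655 × 418.00/478.00 = 572.8 kJ.
Second-stage efficiency η₂ = 1 − T_C/T_m = 1 − 305.93/418.00 = 0.2681, so W₂ = η₂·Q_m = 153.6 kJ.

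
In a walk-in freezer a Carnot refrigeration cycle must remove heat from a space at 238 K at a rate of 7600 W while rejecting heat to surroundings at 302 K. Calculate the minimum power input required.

Ẇ_in ≈ 2040 W

Carnot COP: COP_R = T_C/(T_H − T_C) = 238.00/64.00 = 3.7188.
W = Q_C/COP_R = 7600/3.7188 = 2040 W.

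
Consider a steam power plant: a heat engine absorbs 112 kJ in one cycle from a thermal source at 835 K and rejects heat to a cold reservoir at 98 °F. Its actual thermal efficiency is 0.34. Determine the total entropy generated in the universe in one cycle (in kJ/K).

T_C = 98 °F → (98 − 32) × 5/9 = 36.67 °C = 309.82 K.
W = η·Q_H = 0.34 × 112 = 38.08 kJ, so Q_C = Q_H − W = 73.92 kJ.
Reservoir entropy changes: ΔS_H = −Q_H/T_H = −112/835.00 = -0.1341 kJ/K and ΔS_C = +Q_C/T_C = 73.92/309.82 = 0.2386 kJ/K.
ΔS_univ = −Q_H/T_H + Q_C/T_C = 0.104 kJ/K (> 0, since η = 0.34 < η_Carnot = 0.629).

ΔS_univ ≈ 0.104 kJ/K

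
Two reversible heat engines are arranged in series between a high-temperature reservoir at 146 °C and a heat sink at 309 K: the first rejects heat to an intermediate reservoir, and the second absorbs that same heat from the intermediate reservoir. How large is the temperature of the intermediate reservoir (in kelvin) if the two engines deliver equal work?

T_m ≈ 364.1 K

T_H = 146 °C → 146 + 273.15 = 419.15 K.
For reversible stages Q_m = Q_H·(T_m/T_H). Setting W₁ = Q_H(1 − T_m/T_H) equal to W₂ = Q_m(1 − T_C/T_m) = Q_H·(T_m − T_C)/T_H gives T_H − T_m = T_m − T_C, so T_m = (T_H + T_C)/2 = (419.15 + 309.00)/2 = 364.1 K.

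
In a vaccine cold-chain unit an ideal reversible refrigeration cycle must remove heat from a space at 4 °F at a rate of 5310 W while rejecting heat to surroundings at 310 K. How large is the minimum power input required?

T_C = 4 °F → (4 − 32) × 5/9 = -15.56 °C = 257.59 K.
The reversible coefficient of performance is COP_R = T_C/(T_H − T_C) = 257.59/52.41 = 4.9154.
W = Q_C/COP_R = 5310/4.9154 = 1080 W.

Ẇ_in ≈ 1080 W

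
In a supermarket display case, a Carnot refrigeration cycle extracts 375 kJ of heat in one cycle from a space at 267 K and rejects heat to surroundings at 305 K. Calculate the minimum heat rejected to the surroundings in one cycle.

Q_H ≈ 428 kJ

For a reversible cycle Q_H/Q_C = T_H/T_C, so Q_H = Q_C·T_H/T_C = 375 × 305.00/267.00 = 428 kJ.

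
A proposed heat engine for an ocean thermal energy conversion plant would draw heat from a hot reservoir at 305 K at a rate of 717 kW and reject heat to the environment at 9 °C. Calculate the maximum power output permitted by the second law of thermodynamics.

T_C = 9 °C → 9 + 273.15 = 282.15 K.
The second-law ceiling is the Carnot efficiency, η_max = 1 − T_C/T_H = 1 − 282.15/305.00 = 0.0749.
W_max = η_max · Q_H = 0.0749 × 717 = 53.7 kW.

Ẇ_max ≈ 53.7 kW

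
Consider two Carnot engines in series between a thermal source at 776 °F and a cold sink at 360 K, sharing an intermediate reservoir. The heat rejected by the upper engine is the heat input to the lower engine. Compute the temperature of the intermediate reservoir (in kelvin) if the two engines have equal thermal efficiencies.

T_m ≈ 497.1 K

T_H = 776 °F → (776 − 32) × 5/9 = 413.33 °C = 686.48 K.
Equal efficiencies require 1 − T_m/T_H = 1 − T_C/T_m, i.e. T_m/T_H = T_C/T_m, so T_m = √(T_H·T_C) = √(686.48 × 360.00) = 497.1 K.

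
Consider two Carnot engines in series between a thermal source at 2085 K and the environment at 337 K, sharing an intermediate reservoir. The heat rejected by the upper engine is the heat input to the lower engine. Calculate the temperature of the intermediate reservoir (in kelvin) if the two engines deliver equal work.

For reversible stages Q_m = Q_H·(T_m/T_H). Setting W₁ = Q_H(1 − T_m/T_H) equal to W₂ = Q_m(1 − T_C/T_m) = Q_H·(T_m − T_C)/T_H gives T_H − T_m = T_m − T_C, so T_m = (T_H + T_C)/2 = (2085.00 + 337.00)/2 = 1210 K.

T_m ≈ 1210 K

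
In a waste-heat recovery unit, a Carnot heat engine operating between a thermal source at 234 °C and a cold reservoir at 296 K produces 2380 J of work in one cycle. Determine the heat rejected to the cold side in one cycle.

Q_C ≈ 3340 J

T_H = 234 °C → 234 + 273.15 = 507.15 K.
The Carnot efficiency is η = 1 − T_C/T_H = 1 − 296.00/507.15 = 0.4163.
Since Q_C/Q_H = T_C/T_H and Q_H = W/η, Q_C = W·T_C/(T_H − T_C) = 2380 × 296.00/211.15 = 3340 J.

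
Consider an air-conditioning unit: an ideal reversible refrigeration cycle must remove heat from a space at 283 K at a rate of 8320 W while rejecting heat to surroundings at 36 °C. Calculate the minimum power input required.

T_H = 36 °C → 36 + 273.15 = 309.15 K.
COP_R = T_C/(T_H − T_C) = 283.00/26.15 = 10.8222.
W = Q_C/COP_R = 8320/10.8222 = 769 W.

Ẇ_in ≈ 769 W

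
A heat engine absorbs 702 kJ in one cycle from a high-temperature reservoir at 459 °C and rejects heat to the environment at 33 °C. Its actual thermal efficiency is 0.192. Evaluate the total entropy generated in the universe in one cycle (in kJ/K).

ΔS_univ ≈ 0.8939 kJ/K

T_H = 459 °C → 459 + 273.15 = 732.15 K.
T_C = 33 °C → 33 + 273.15 = 306.15 K.
W = η·Q_H = 0.192 × 702 = 134.8 kJ, so Q_C = Q_H − W = 567.2 kJ.
Reservoir entropy changes: ΔS_H = −Q_H/T_H = −702/732.15 = -0.9588 kJ/K and ΔS_C = +Q_C/T_C = 567.2/306.15 = 1.853 kJ/K.
ΔS_univ = −Q_H/T_H + Q_C/T_C = 0.8939 kJ/K (> 0, since η = 0.192 < η_Carnot = 0.582).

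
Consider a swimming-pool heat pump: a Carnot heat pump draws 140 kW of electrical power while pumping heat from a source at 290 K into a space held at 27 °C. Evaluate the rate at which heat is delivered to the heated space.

Q̇_H ≈ 4140 kW

T_H = 27 °C → 27 + 273.15 = 300.15 K.
COP_HP = T_H/(T_H − T_C) = 300.15/10.15 = 29.5714.
Q_H = COP_HP · W = 29.5714 × 140 = 4140 kW.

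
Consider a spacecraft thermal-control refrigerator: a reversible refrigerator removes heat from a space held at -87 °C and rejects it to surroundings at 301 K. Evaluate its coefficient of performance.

T_C = -87 °C → -87 + 273.15 = 186.15 K.
For a reversible refrigerator, COP_R = T_C/(T_H − T_C) = 186.15/(301.00 − 186.15) = 1.62.

COP_R ≈ 1.62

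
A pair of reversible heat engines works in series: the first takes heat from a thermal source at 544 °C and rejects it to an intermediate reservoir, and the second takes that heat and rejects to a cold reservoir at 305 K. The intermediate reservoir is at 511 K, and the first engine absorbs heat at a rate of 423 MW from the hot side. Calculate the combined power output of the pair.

Ẇ_total ≈ 265.1 MW

T_H = 544 °C → 544 + 273.15 = 817.15 K.
Two reversible stages in series are equivalent to a single Carnot engine between T_H and T_C, so η_total = 1 − T_C/T_H = 1 − 305.00/817.15 = 0.6268.
W_total = η_total · Q_H = 0.6268 × 423 = 265.1 MW.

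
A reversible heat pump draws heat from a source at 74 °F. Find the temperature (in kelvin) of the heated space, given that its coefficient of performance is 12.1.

T_C = 74 °F → (74 − 32) × 5/9 = 23.33 °C = 296.48 K.
COP_HP = T_H/(T_H − T_C) ⇒ T_H = T_C·COP_HP/(COP_HP − 1) = 296.48 × 12.1/(12.1 − 1) = 323.2 K.

T_H ≈ 323.2 K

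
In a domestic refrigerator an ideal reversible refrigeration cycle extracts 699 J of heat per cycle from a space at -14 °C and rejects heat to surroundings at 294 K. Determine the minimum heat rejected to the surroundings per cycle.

T_C = -14 °C → -14 + 273.15 = 259.15 K.
For a reversible cycle Q_H/Q_C = T_H/T_C, so Q_H = Q_C·T_H/T_C = 699 × 294.00/259.15 = 793 J.

Q_H ≈ 793 J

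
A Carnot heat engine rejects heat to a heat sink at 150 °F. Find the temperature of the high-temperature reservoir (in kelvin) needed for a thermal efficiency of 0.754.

T_C = 150 °F → (150 − 32) × 5/9 = 65.56 °C = 338.71 K.
From η = 1 − T_C/T_H, solving for T_H gives T_H = T_C/(1 − η) = 338.71/(1 − 0.754) = 1380 K.

T_H ≈ 1380 K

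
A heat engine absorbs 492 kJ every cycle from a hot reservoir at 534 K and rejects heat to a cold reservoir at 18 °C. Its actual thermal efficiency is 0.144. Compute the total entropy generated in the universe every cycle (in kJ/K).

ΔS_univ ≈ 0.525 kJ/K

T_C = 18 °C → 18 + 273.15 = 291.15 K.
W = η·Q_H = 0.144 × 492 = 70.85 kJ, so Q_C = Q_H − W = 421.2 kJ.
Entropy balance on the reservoirs: −Q_H/T_H = -0.9213 kJ/K, +Q_C/T_C = 1.447 kJ/K.
ΔS_univ = −Q_H/T_H + Q_C/T_C = 0.525 kJ/K (> 0, since η = 0.144 < η_Carnot = 0.455).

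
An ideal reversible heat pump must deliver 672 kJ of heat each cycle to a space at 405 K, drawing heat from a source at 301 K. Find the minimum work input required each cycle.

The Carnot heat-pump COP is COP_HP = T_H/(T_H − T_C) = 405.00/104.00 = 3.8942.
W = Q_H/COP_HP = 672/3.8942 = 173 kJ.

W_in ≈ 173 kJ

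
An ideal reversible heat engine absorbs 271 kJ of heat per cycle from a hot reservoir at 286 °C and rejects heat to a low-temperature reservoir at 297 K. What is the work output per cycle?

T_H = 286 °C → 286 + 273.15 = 559.15 K.
η_rev = 1 − T_C/T_H = 1 − 297.00/559.15 = 0.4688.
W = η·Q_H = 0.4688 × 271 = 127 kJ.

W ≈ 127 kJ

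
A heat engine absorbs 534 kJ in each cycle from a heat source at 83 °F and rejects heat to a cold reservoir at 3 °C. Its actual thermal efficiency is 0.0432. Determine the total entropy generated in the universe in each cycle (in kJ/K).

ΔS_univ ≈ 0.07895 kJ/K

T_H = 83 °F → (83 − 32) × 5/9 = 28.33 °C = 301.48 K.
T_C = 3 °C → 3 + 273.15 = 276.15 K.
W = η·Q_H = 0.0432 × 534 = 23.07 kJ, so Q_C = Q_H − W = 510.9 kJ.
Reservoir entropy changes: ΔS_H = −Q_H/T_H = −534/301.48 = -1.771 kJ/K and ΔS_C = +Q_C/T_C = 510.9/276.15 = 1.850 kJ/K.
ΔS_univ = −Q_H/T_H + Q_C/T_C = 0.07895 kJ/K (> 0, since η = 0.0432 < η_Carnot = 0.084).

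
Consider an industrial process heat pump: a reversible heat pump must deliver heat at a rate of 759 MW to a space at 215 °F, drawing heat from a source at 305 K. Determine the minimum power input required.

T_H = 215 °F → (215 − 32) × 5/9 = 101.67 °C = 374.82 K.
COP_HP = T_H/(T_H − T_C) = 374.82/69.82 = 5.3686.
W = Q_H/COP_HP = 759/5.3686 = 141.4 MW.

Ẇ_in ≈ 141.4 MW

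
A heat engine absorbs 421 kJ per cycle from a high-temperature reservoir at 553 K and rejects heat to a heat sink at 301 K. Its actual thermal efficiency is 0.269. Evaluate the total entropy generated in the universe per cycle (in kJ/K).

ΔS_univ ≈ 0.2611 kJ/K

W = η·Q_H = 0.269 × 421 = 113.2 kJ, so Q_C = Q_H − W = 307.8 kJ.
Entropy balance on the reservoirs: −Q_H/T_H = -0.7613 kJ/K, +Q_C/T_C = 1.022 kJ/K.
ΔS_univ = −Q_H/T_H + Q_C/T_C = 0.2611 kJ/K (> 0, since η = 0.269 < η_Carnot = 0.456).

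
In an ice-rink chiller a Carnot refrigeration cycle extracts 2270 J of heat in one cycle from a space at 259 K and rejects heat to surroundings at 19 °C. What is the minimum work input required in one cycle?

W_in ≈ 291 J

T_H = 19 °C → 19 + 273.15 = 292.15 K.
For a reversible refrigerator, COP_R = T_C/(T_H − T_C) = 259.00/33.15 = 7.8130.
W = Q_C/COP_R = 2270/7.8130 = 291 J.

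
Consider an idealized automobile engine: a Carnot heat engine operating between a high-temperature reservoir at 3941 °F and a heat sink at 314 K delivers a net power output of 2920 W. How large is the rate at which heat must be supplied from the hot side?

Q̇_H ≈ 3350 W

T_H = 3941 °F → (3941 − 32) × 5/9 = 2171.67 °C = 2444.82 K.
Since the cycle is reversible, η = 1 − T_C/T_H = 1 − 314.00/2444.82 = 0.8716.
Q_H = W/η = 2920/0.8716 = 3350 W.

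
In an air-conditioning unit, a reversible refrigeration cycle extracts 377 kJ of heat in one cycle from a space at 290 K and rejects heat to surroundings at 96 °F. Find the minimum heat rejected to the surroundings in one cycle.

Q_H ≈ 401 kJ

T_H = 96 °F → (96 − 32) × 5/9 = 35.56 °C = 308.71 K.
For a reversible cycle Q_H/Q_C = T_H/T_C, so Q_H = Q_C·T_H/T_C = 377 × 308.71/290.00 = 401 kJ.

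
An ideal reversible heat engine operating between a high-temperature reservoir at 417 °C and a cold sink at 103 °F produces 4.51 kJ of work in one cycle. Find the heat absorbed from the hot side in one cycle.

Q_H ≈ 8.244 kJ

T_H = 417 °C → 417 + 273.15 = 690.15 K.
T_C = 103 °F → (103 − 32) × 5/9 = 39.44 °C = 312.59 K.
Carnot efficiency: η = 1 − T_C/T_H = 1 − 312.59/690.15 = 0.5471.
Q_H = W/η = 4.51/0.5471 = 8.244 kJ.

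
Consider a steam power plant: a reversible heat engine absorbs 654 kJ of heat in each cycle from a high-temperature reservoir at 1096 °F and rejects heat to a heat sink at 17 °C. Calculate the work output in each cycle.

W ≈ 434 kJ

T_H = 1096 °F → (1096 − 32) × 5/9 = 591.11 °C = 864.26 K.
T_C = 17 °C → 17 + 273.15 = 290.15 K.
η_rev = 1 − T_C/T_H = 1 − 290.15/864.26 = 0.6643.
W = η·Q_H = 0.6643 × 654 = 434 kJ.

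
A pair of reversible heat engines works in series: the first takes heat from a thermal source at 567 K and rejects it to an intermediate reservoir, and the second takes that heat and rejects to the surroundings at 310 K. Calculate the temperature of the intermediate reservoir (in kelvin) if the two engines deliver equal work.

T_m ≈ 438.5 K

For reversible stages Q_m = Q_H·(T_m/T_H). Setting W₁ = Q_H(1 − T_m/T_H) equal to W₂ = Q_m(1 − T_C/T_m) = Q_H·(T_m − T_C)/T_H gives T_H − T_m = T_m − T_C, so T_m = (T_H + T_C)/2 = (567.00 + 310.00)/2 = 438.5 K.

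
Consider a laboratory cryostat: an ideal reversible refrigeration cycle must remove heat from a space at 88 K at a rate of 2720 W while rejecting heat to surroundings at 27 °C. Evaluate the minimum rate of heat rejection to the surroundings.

T_H = 27 °C → 27 + 273.15 = 300.15 K.
For a reversible cycle Q_H/Q_C = T_H/T_C, so Q_H = Q_C·T_H/T_C = 2720 × 300.15/88.00 = 9280 W.

Q̇_H ≈ 9280 W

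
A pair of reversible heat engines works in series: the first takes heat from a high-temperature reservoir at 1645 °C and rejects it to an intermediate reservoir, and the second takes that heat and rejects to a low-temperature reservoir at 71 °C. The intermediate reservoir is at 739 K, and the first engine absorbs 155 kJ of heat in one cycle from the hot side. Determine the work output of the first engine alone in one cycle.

W₁ ≈ 95.3 kJ

T_H = 1645 °C → 1645 + 273.15 = 1918.15 K.
T_C = 71 °C → 71 + 273.15 = 344.15 K.
First-stage efficiency η₁ = 1 − T_m/T_H = 1 − 739.00/1918.15 = 0.6147.
W₁ = η₁·Q_H = 0.6147 × 155 = 95.3 kJ.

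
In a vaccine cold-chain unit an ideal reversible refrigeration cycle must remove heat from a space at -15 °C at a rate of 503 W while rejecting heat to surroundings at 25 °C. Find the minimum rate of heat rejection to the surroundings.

Q̇_H ≈ 581 W

T_H = 25 °C → 25 + 273.15 = 298.15 K.
T_C = -15 °C → -15 + 273.15 = 258.15 K.
For a reversible cycle Q_H/Q_C = T_H/T_C, so Q_H = Q_C·T_H/T_C = 503 × 298.15/258.15 = 581 W.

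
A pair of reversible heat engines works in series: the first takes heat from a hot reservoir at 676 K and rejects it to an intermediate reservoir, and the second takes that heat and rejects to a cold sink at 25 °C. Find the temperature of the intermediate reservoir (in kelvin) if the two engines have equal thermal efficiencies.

T_C = 25 °C → 25 + 273.15 = 298.15 K.
Equal efficiencies require 1 − T_m/T_H = 1 − T_C/T_m, i.e. T_m/T_H = T_C/T_m, so T_m = √(T_H·T_C) = √(676.00 × 298.15) = 449 K.

T_m ≈ 449 K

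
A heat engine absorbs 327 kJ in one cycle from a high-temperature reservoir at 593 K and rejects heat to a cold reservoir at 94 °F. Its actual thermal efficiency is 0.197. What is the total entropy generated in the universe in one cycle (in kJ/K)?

ΔS_univ ≈ 0.3022 kJ/K

T_C = 94 °F → (94 − 32) × 5/9 = 34.44 °C = 307.59 K.
W = η·Q_H = 0.197 × 327 = 64.42 kJ, so Q_C = Q_H − W = 262.6 kJ.
Entropy balance on the reservoirs: −Q_H/T_H = -0.5514 kJ/K, +Q_C/T_C = 0.8537 kJ/K.
ΔS_univ = −Q_H/T_H + Q_C/T_C = 0.3022 kJ/K (> 0, since η = 0.197 < η_Carnot = 0.481).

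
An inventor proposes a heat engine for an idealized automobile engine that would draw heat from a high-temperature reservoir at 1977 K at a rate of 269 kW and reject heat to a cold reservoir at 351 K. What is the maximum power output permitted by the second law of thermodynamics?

Ẇ_max ≈ 221 kW

By the Carnot theorem, η_max = 1 − T_C/T_H = 1 − 351.00/1977.00 = 0.8225.
W_max = η_max · Q_H = 0.8225 × 269 = 221 kW.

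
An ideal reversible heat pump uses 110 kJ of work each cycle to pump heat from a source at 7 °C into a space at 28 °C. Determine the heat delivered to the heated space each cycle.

T_H = 28 °C → 28 + 273.15 = 301.15 K.
T_C = 7 °C → 7 + 273.15 = 280.15 K.
COP_HP = T_H/(T_H − T_C) = 301.15/21.00 = 14.3405.
Q_H = COP_HP · W = 14.3405 × 110 = 1580 kJ.

Q_H ≈ 1580 kJ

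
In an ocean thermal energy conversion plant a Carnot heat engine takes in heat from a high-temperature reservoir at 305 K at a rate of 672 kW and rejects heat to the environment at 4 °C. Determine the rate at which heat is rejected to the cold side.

Q̇_C ≈ 610.6 kW

T_C = 4 °C → 4 + 273.15 = 277.15 K.
Since the cycle is reversible, η = 1 − T_C/T_H = 1 − 277.15/305.00 = 0.0913.
For a reversible cycle Q_C/Q_H = T_C/T_H, so Q_C = 672 × 277.15/305.00 = 610.6 kW.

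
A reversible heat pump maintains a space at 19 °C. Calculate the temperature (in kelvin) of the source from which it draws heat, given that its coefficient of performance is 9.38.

T_H = 19 °C → 19 + 273.15 = 292.15 K.
COP_HP = T_H/(T_H − T_C) ⇒ T_C = T_H·(COP_HP − 1)/COP_HP = 292.15 × (9.38 − 1)/9.38 = 261 K.

T_C ≈ 261 K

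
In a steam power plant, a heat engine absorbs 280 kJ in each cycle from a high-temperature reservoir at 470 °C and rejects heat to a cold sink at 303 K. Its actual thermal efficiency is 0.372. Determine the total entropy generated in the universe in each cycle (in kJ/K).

ΔS_univ ≈ 0.204 kJ/K

T_H = 470 °C → 470 + 273.15 = 743.15 K.
W = η·Q_H = 0.372 × 280 = 104.2 kJ, so Q_C = Q_H − W = 175.8 kJ.
Entropy balance on the reservoirs: −Q_H/T_H = -0.3768 kJ/K, +Q_C/T_C = 0.5803 kJ/K.
ΔS_univ = −Q_H/T_H + Q_C/T_C = 0.204 kJ/K (> 0, since η = 0.372 < η_Carnot = 0.592).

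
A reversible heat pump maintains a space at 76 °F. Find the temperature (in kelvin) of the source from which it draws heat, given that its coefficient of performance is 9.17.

T_C ≈ 265 K

T_H = 76 °F → (76 − 32) × 5/9 = 24.44 °C = 297.59 K.
COP_HP = T_H/(T_H − T_C) ⇒ T_C = T_H·(COP_HP − 1)/COP_HP = 297.59 × (9.17 − 1)/9.17 = 265 K.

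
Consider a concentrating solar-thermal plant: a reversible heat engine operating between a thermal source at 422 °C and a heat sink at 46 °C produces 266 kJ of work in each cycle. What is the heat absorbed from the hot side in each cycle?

T_H = 422 °C → 422 + 273.15 = 695.15 K.
T_C = 46 °C → 46 + 273.15 = 319.15 K.
Since the cycle is reversible, η = 1 − T_C/T_H = 1 − 319.15/695.15 = 0.5409.
Q_H = W/η = 266/0.5409 = 492 kJ.

Q_H ≈ 492 kJ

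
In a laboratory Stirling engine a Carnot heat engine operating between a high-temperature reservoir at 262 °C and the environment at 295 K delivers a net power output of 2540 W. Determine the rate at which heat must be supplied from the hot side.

Q̇_H ≈ 5660 W

T_H = 262 °C → 262 + 273.15 = 535.15 K.
The Carnot efficiency is η = 1 − T_C/T_H = 1 − 295.00/535.15 = 0.4488.
Q_H = W/η = 2540/0.4488 = 5660 W.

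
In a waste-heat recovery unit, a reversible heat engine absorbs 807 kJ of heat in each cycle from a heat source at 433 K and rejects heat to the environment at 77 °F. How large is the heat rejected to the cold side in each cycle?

Q_C ≈ 556 kJ

T_C = 77 °F → (77 − 32) × 5/9 = 25.00 °C = 298.15 K.
Carnot efficiency: η = 1 − T_C/T_H = 1 − 298.15/433.00 = 0.3114.
For a reversible cycle Q_C/Q_H = T_C/T_H, so Q_C = 807 × 298.15/433.00 = 556 kJ.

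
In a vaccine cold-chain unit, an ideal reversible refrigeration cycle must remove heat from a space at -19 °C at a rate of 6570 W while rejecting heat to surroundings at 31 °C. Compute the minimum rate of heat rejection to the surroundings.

Q̇_H ≈ 7860 W

T_H = 31 °C → 31 + 273.15 = 304.15 K.
T_C = -19 °C → -19 + 273.15 = 254.15 K.
For a reversible cycle Q_H/Q_C = T_H/T_C, so Q_H = Q_C·T_H/T_C = 6570 × 304.15/254.15 = 7860 W.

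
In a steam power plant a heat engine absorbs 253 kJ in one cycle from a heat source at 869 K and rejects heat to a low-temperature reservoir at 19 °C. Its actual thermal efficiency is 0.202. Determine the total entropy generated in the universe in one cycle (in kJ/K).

T_C = 19 °C → 19 + 273.15 = 292.15 K.
W = η·Q_H = 0.202 × 253 = 51.11 kJ, so Q_C = Q_H − W = 201.9 kJ.
Entropy balance on the reservoirs: −Q_H/T_H = -0.2911 kJ/K, +Q_C/T_C = 0.6911 kJ/K.
ΔS_univ = −Q_H/T_H + Q_C/T_C = 0.400 kJ/K (> 0, since η = 0.202 < η_Carnot = 0.664).

ΔS_univ ≈ 0.400 kJ/K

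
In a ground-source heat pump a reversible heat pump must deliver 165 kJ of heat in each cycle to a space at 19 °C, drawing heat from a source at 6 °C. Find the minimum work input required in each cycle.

T_H = 19 °C → 19 + 273.15 = 292.15 K.
T_C = 6 °C → 6 + 273.15 = 279.15 K.
The Carnot heat-pump COP is COP_HP = T_H/(T_H − T_C) = 292.15/13.00 = 22.4731.
W = Q_H/COP_HP = 165/22.4731 = 7.342 kJ.

W_in ≈ 7.342 kJ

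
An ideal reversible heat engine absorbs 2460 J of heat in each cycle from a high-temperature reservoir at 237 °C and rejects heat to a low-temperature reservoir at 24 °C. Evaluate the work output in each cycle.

T_H = 237 °C → 237 + 273.15 = 510.15 K.
T_C = 24 °C → 24 + 273.15 = 297.15 K.
For a reversible engine, η = 1 − T_C/T_H = 1 − 297.15/510.15 = 0.4175.
W = η·Q_H = 0.4175 × 2460 = 1030 J.

W ≈ 1030 J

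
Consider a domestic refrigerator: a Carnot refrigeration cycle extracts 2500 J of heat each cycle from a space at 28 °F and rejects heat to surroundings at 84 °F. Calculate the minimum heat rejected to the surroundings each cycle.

T_H = 84 °F → (84 − 32) × 5/9 = 28.89 °C = 302.04 K.
T_C = 28 °F → (28 − 32) × 5/9 = -2.22 °C = 270.93 K.
For a reversible cycle Q_H/Q_C = T_H/T_C, so Q_H = Q_C·T_H/T_C = 2500 × 302.04/270.93 = 2790 J.

Q_H ≈ 2790 J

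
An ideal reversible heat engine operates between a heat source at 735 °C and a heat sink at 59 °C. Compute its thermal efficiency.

T_H = 735 °C → 735 + 273.15 = 1008.15 K.
T_C = 59 °C → 59 + 273.15 = 332.15 K.
Carnot efficiency: η = 1 − T_C/T_H = 1 − 332.15/1008.15 = 0.6705.

η ≈ 0.6705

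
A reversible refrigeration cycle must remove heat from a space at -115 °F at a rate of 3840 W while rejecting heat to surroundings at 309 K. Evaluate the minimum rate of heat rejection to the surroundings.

T_C = -115 °F → (-115 − 32) × 5/9 = -81.67 °C = 191.48 K.
For a reversible cycle Q_H/Q_C = T_H/T_C, so Q_H = Q_C·T_H/T_C = 3840 × 309.00/191.48 = 6200 W.

Q̇_H ≈ 6200 W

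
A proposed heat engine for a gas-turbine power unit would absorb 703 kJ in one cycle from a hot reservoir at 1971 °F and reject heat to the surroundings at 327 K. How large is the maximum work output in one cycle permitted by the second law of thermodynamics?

W_max ≈ 532.8 kJ

T_H = 1971 °F → (1971 − 32) × 5/9 = 1077.22 °C = 1350.37 K.
The second-law ceiling is the Carnot efficiency, η_max = 1 − T_C/T_H = 1 − 327.00/1350.37 = 0.7578.
W_max = η_max · Q_H = 0.7578 × 703 = 532.8 kJ.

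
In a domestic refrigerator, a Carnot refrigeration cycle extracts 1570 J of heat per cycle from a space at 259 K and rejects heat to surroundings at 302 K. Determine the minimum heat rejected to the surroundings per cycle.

Q_H ≈ 1830 J

For a reversible cycle Q_H/Q_C = T_H/T_C, so Q_H = Q_C·T_H/T_C = 1570 × 302.00/259.00 = 1830 J.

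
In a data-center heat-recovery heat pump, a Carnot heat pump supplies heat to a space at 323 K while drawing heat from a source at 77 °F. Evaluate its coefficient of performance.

COP_HP ≈ 13.0

T_C = 77 °F → (77 − 32) × 5/9 = 25.00 °C = 298.15 K.
Reversible heating COP: COP_HP = T_H/(T_H − T_C) = 323.00/(323.00 − 298.15) = 13.0.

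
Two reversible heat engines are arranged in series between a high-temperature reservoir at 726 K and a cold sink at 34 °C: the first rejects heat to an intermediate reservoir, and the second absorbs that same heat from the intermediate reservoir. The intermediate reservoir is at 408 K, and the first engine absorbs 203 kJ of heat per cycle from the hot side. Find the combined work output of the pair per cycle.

W_total ≈ 117 kJ

T_C = 34 °C → 34 + 273.15 = 307.15 K.
Two reversible stages in series are equivalent to a single Carnot engine between T_H and T_C, so η_total = 1 − T_C/T_H = 1 − 307.15/726.00 = 0.5769.
W_total = η_total · Q_H = 0.5769 × 203 = 117 kJ.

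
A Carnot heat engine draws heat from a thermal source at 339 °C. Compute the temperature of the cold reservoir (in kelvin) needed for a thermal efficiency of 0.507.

T_H = 339 °C → 339 + 273.15 = 612.15 K.
From η = 1 − T_C/T_H, T_C = T_H·(1 − η) = 612.15 × (1 − 0.507) = 301.8 K.

T_C ≈ 301.8 K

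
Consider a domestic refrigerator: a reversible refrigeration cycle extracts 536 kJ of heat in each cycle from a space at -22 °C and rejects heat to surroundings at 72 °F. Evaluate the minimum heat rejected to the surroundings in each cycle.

T_H = 72 °F → (72 − 32) × 5/9 = 22.22 °C = 295.37 K.
T_C = -22 °C → -22 + 273.15 = 251.15 K.
For a reversible cycle Q_H/Q_C = T_H/T_C, so Q_H = Q_C·T_H/T_C = 536 × 295.37/251.15 = 630 kJ.

Q_H ≈ 630 kJ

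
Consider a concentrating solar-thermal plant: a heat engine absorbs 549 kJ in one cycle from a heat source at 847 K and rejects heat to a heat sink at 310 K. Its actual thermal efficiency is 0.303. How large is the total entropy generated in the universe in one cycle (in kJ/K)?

ΔS_univ ≈ 0.5862 kJ/K

W = η·Q_H = 0.303 × 549 = 166.3 kJ, so Q_C = Q_H − W = 382.7 kJ.
The hot reservoir loses entropy Q_H/T_H = 549/847.00 = 0.6482 kJ/K; the cold reservoir gains Q_C/T_C = 382.7/310.00 = 1.234 kJ/K.
ΔS_univ = −Q_H/T_H + Q_C/T_C = 0.5862 kJ/K (> 0, since η = 0.303 < η_Carnot = 0.634).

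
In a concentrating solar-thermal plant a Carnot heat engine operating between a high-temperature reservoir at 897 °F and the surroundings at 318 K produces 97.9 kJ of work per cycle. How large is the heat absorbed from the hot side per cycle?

T_H = 897 °F → (897 − 32) × 5/9 = 480.56 °C = 753.71 K.
Since the cycle is reversible, η = 1 − T_C/T_H = 1 − 318.00/753.71 = 0.5781.
Q_H = W/η = 97.9/0.5781 = 169 kJ.

Q_H ≈ 169 kJ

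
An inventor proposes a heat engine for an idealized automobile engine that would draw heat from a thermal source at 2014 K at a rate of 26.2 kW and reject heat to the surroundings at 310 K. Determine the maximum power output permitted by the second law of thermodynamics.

By the Carnot theorem, η_max = 1 − T_C/T_H = 1 − 310.00/2014.00 = 0.8461.
W_max = η_max · Q_H = 0.8461 × 26.2 = 22.2 kW.

Ẇ_max ≈ 22.2 kW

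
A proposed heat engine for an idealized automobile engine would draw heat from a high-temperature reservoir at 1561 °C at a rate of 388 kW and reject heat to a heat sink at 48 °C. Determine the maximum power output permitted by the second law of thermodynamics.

T_H = 1561 °C → 1561 + 273.15 = 1834.15 K.
T_C = 48 °C → 48 + 273.15 = 321.15 K.
By the Carnot theorem, η_max = 1 − T_C/T_H = 1 − 321.15/1834.15 = 0.8249.
W_max = η_max · Q_H = 0.8249 × 388 = 320 kW.

Ẇ_max ≈ 320 kW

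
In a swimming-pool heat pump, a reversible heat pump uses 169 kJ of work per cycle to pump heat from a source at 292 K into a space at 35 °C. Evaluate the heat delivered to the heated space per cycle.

Q_H ≈ 3220 kJ

T_H = 35 °C → 35 + 273.15 = 308.15 K.
The Carnot heat-pump COP is COP_HP = T_H/(T_H − T_C) = 308.15/16.15 = 19.0805.
Q_H = COP_HP · W = 19.0805 × 169 = 3220 kJ.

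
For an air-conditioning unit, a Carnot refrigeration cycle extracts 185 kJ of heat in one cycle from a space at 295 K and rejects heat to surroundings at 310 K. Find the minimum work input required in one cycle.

W_in ≈ 9.41 kJ

The reversible coefficient of performance is COP_R = T_C/(T_H − T_C) = 295.00/15.00 = 19.6667.
W = Q_C/COP_R = 185/19.6667 = 9.41 kJ.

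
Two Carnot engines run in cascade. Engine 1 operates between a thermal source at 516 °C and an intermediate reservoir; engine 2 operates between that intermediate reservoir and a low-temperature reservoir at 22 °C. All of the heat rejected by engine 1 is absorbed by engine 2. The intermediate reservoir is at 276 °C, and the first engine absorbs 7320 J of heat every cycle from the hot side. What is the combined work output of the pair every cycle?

T_H = 516 °C → 516 + 273.15 = 789.15 K.
T_C = 22 °C → 22 + 273.15 = 295.15 K.
Two reversible stages in series are equivalent to a single Carnot engine between T_H and T_C, so η_total = 1 − T_C/T_H = 1 − 295.15/789.15 = 0.6260.
W_total = η_total · Q_H = 0.6260 × 7320 = 4582 J.

W_total ≈ 4582 J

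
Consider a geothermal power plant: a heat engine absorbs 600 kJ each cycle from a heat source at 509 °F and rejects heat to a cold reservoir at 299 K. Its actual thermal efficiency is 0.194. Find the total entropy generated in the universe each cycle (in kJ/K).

ΔS_univ ≈ 0.5025 kJ/K

T_H = 509 °F → (509 − 32) × 5/9 = 265.00 °C = 538.15 K.
W = η·Q_H = 0.194 × 600 = 116.4 kJ, so Q_C = Q_H − W = 483.6 kJ.
The hot reservoir loses entropy Q_H/T_H = 600/538.15 = 1.115 kJ/K; the cold reservoir gains Q_C/T_C = 483.6/299.00 = 1.617 kJ/K.
ΔS_univ = −Q_H/T_H + Q_C/T_C = 0.5025 kJ/K (> 0, since η = 0.194 < η_Carnot = 0.444).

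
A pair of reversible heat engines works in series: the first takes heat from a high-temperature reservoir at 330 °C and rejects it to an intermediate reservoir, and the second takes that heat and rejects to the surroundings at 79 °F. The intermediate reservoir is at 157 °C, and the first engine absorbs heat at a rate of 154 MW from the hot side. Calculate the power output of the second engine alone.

Ẇ₂ ≈ 33.42 MW

T_H = 330 °C → 330 + 273.15 = 603.15 K.
T_C = 79 °F → (79 − 32) × 5/9 = 26.11 °C = 299.26 K.
T_m = 157 °C → 157 + 273.15 = 430.15 K.
Heat entering the second stage: Q_m = Q_H·(T_m/T_H) = 154 × 430.15/603.15 = 109.8 MW.
Second-stage efficiency η₂ = 1 − T_C/T_m = 1 − 299.26/430.15 = 0.3043, so W₂ = η₂·Q_m = 33.42 MW.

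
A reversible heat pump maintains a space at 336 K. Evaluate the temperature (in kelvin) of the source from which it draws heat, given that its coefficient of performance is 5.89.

T_C ≈ 279 K

COP_HP = T_H/(T_H − T_C) ⇒ T_C = T_H·(COP_HP − 1)/COP_HP = 336.00 × (5.89 − 1)/5.89 = 279 K.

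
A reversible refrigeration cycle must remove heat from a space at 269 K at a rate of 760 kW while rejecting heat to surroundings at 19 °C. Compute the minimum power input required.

T_H = 19 °C → 19 + 273.15 = 292.15 K.
The reversible coefficient of performance is COP_R = T_C/(T_H − T_C) = 269.00/23.15 = 11.6199.
W = Q_C/COP_R = 760/11.6199 = 65.4 kW.

Ẇ_in ≈ 65.4 kW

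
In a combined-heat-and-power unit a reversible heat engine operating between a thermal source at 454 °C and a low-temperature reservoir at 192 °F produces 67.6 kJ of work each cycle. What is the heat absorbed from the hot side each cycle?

T_H = 454 °C → 454 + 273.15 = 727.15 K.
T_C = 192 °F → (192 − 32) × 5/9 = 88.89 °C = 362.04 K.
For a reversible engine, η = 1 − T_C/T_H = 1 − 362.04/727.15 = 0.5021.
Q_H = W/η = 67.6/0.5021 = 134.6 kJ.

Q_H ≈ 134.6 kJ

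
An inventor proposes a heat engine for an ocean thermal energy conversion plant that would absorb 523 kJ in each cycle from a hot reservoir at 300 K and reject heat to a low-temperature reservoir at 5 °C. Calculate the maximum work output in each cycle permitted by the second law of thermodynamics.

T_C = 5 °C → 5 + 273.15 = 278.15 K.
No engine can exceed the Carnot limit: η_max = 1 − T_C/T_H = 1 − 278.15/300.00 = 0.0728.
W_max = η_max · Q_H = 0.0728 × 523 = 38.09 kJ.

W_max ≈ 38.09 kJ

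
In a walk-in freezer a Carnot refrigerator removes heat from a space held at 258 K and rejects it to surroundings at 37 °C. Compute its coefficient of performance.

T_H = 37 °C → 37 + 273.15 = 310.15 K.
COP_R = T_C/(T_H − T_C) = 258.00/(310.15 − 258.00) = 4.95.

COP_R ≈ 4.95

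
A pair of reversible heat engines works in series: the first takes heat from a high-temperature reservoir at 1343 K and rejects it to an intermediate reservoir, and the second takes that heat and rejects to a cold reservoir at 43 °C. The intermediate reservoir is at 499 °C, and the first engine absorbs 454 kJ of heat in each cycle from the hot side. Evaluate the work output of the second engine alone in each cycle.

W₂ ≈ 154 kJ

T_C = 43 °C → 43 + 273.15 = 316.15 K.
T_m = 499 °C → 499 + 273.15 = 772.15 K.
Heat entering the second stage: Q_m = Q_H·(T_m/T_H) = 454 × 772.15/1343.00 = 261 kJ.
Second-stage efficiency η₂ = 1 − T_C/T_m = 1 − 316.15/772.15 = 0.5906, so W₂ = η₂·Q_m = 154 kJ.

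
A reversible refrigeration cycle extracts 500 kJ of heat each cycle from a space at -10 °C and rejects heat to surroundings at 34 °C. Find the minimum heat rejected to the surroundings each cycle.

T_H = 34 °C → 34 + 273.15 = 307.15 K.
T_C = -10 °C → -10 + 273.15 = 263.15 K.
For a reversible cycle Q_H/Q_C = T_H/T_C, so Q_H = Q_C·T_H/T_C = 500 × 307.15/263.15 = 584 kJ.

Q_H ≈ 584 kJ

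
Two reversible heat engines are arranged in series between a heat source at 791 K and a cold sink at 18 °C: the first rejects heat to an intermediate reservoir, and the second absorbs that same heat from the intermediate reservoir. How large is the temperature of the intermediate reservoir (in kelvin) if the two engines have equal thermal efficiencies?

T_C = 18 °C → 18 + 273.15 = 291.15 K.
Equal efficiencies require 1 − T_m/T_H = 1 − T_C/T_m, i.e. T_m/T_H = T_C/T_m, so T_m = √(T_H·T_C) = √(791.00 × 291.15) = 479.9 K.

T_m ≈ 479.9 K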